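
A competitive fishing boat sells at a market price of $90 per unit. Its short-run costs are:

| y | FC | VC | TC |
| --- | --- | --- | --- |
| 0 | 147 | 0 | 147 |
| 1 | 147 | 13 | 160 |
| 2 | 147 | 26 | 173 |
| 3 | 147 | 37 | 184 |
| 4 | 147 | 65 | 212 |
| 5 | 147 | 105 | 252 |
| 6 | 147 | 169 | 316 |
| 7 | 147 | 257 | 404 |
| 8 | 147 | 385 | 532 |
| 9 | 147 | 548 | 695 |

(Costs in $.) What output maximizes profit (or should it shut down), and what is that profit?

Profit at each row (π = 90y − TC): y=0: -147; y=1: -70; y=2: 7; y=3: 86; y=4: 148; y=5: 198; y=6: 224; y=7: 226; y=8: 188; y=9: 115.
Profit is maximized at y = 7. AVC there is 257/7 = $36.71 ≤ P, so producing beats shutting down (which would give -$147).

y = 7; profit = $226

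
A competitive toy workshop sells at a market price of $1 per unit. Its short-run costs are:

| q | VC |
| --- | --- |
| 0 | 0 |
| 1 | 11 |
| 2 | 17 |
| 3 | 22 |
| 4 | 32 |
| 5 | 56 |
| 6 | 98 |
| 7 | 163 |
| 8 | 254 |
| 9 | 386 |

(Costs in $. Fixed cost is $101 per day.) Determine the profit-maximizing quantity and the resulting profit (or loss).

q = 0 (shut down); profit = -$101

Compute π = P·q − TC at each output: q=0: -101; q=1: -111; q=2: -116; q=3: -120; q=4: -129; q=5: -152; q=6: -193; q=7: -257; q=8: -347; q=9: -478.
Profit is highest at q = 0. Equivalently, the lowest AVC in the table is 22/3 ≈ $7.33 at q = 3, and P = $1 falls below it — price never covers variable cost, so the firm shuts down and loses only its fixed cost.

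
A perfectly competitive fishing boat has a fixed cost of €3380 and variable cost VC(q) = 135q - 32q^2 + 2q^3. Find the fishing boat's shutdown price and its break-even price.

Shutdown price = min AVC. AVC = 135 - 32q + 2q^2, with vertex at q = 8 and minimum €7.
ATC = 3380/q + 135 - 32q + 2q^2. Setting dATC/dq = −3380/q^2 − 32 + 4q = 0 gives q = 13 (since 4·13^3 − 32·13^2 = 3380).
min ATC = 3380/13 + 135 − 32·13 + 2·13^2 = €317. That is the break-even price.
Between these two prices the firm operates at a loss; above €317 it earns a profit.

Shutdown price = €7; break-even price = €317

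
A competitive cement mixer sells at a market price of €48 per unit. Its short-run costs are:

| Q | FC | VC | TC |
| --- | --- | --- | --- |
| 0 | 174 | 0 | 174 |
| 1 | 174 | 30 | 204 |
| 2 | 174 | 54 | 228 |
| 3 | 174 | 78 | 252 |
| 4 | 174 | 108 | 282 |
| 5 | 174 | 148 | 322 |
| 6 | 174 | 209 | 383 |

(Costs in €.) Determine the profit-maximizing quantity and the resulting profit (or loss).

Q = 5; profit = -€82

Profit at each row (π = 48Q − TC): Q=0: -174; Q=1: -156; Q=2: -132; Q=3: -108; Q=4: -90; Q=5: -82; Q=6: -95.
Profit is maximized at Q = 5. AVC there is 148/5 = €29.60 ≤ P, so producing beats shutting down (which would give -€174).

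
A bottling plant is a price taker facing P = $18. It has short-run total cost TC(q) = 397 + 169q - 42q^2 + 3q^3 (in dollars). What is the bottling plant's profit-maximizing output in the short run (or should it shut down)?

Variable cost is VC = 169q - 42q^2 + 3q^3, so AVC = VC/q = 169 - 42q + 3q^2 and MC = dTC/dq = 169 - 84q + 9q^2.
AVC is minimized where dAVC/dq = -42 + 6q = 0, at q = 7; min AVC = 169 - 42·7 + 3·7^2 = $22.
With P < min AVC ($18 < $22), every unit sold adds to the loss.
Shutting down limits the loss to fixed cost, $397.

Shut down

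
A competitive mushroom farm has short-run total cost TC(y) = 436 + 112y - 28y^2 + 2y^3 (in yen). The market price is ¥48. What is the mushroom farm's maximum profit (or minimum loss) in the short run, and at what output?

Profit = -¥180 at y = 8

AVC = 112 - 28y + 2y^2 has its minimum ¥14 at y = 7; price ¥48 clears that bar, so the firm operates.
MC = 112 - 56y + 6y^2. Setting P = MC and taking the root on the rising branch gives y* = 8.
TR = 48·8 = 384. TC = 436 + 128 = 564. Profit = 384 − 564 = -¥180.
By producing, the firm covers all variable cost plus ¥256 of fixed cost; shutting down would lose the full ¥436.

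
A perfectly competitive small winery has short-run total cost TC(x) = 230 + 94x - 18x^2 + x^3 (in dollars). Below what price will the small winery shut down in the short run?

The firm shuts down when price falls below the minimum of average variable cost. AVC = VC/x = 94 - 18x + x^2.
dAVC/dx = -18 + 2x = 0 gives x = 9. min AVC = 94 - 18·9 + 9^2 = 13.
The firm shuts down for any P below $13.

$13 per unit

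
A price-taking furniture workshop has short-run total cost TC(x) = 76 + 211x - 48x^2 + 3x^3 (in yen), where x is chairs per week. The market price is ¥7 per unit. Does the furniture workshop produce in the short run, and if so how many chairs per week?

From TC, MC = TC'(x) = 211 - 96x + 9x^2 and AVC = VC/x = 211 - 48x + 3x^2.
AVC is minimized where dAVC/dx = -48 + 6x = 0, at x = 8; min AVC = 211 - 48·8 + 3·8^2 = ¥19.
Since P = ¥7 < min AVC = ¥19, price fails to cover variable cost at any output.
Best response: produce nothing and absorb the ¥76 fixed cost.

Shut down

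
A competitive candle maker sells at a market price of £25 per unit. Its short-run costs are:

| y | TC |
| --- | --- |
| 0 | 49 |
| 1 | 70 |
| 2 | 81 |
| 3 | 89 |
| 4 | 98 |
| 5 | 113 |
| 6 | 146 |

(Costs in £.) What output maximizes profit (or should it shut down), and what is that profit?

y = 5; profit = £12

Profit at each row (π = 25y − TC): y=0: -49; y=1: -45; y=2: -31; y=3: -14; y=4: 2; y=5: 12; y=6: 4.
Profit is maximized at y = 5. AVC there is 64/5 = £12.80 ≤ P, so producing beats shutting down (which would give -£49).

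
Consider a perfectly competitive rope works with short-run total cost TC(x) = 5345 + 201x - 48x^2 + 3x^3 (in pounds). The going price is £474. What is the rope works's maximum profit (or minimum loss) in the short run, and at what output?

AVC = 201 - 48x + 3x^2; min AVC = £9 at x = 8. Since P = £474 ≥ min AVC, the firm produces.
With MC = 201 - 96x + 9x^2, P = MC on the upward-sloping part at x* = 13.
TR = 474·13 = 6162. TC = 5345 + 1092 = 6437. Profit = 6162 − 6437 = -£275.
That loss of £275 beats the £5345 the firm would lose by shutting down; producing recovers £5070 of fixed cost.

Profit = -£275 at x = 13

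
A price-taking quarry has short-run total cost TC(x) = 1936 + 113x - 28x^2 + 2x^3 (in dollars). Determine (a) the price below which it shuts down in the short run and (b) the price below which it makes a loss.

Shutdown price = $15; break-even price = $223

Shutdown price = min AVC. AVC = 113 - 28x + 2x^2, with vertex at x = 7 and minimum $15.
ATC = 1936/x + 113 - 28x + 2x^2. Setting dATC/dx = −1936/x^2 − 28 + 4x = 0 gives x = 11 (since 4·11^3 − 28·11^2 = 1936).
min ATC = 1936/11 + 113 − 28·11 + 2·11^2 = $223. That is the break-even price.
For $15 ≤ P < $223 the firm produces at a loss; below $15 it shuts down.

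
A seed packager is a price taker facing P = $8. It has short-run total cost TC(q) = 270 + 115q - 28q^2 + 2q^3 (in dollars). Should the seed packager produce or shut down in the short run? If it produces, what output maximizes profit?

Variable cost is VC = 115q - 28q^2 + 2q^3, so AVC = VC/q = 115 - 28q + 2q^2 and MC = dTC/dq = 115 - 56q + 6q^2.
The AVC parabola has its vertex at q = 28/4 = 7, where AVC = 115 - 28·7 + 2·7^2 = $17.
Since P = $8 < min AVC = $17, price fails to cover variable cost at any output.
The firm minimizes its loss by shutting down and losing only its fixed cost of $270.

Shut down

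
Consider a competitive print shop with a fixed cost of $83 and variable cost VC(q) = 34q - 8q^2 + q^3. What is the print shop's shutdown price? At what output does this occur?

$18 per unit, at q = 4

Short-run supply begins at min AVC. From VC = 34q - 8q^2 + q^3, AVC = 34 - 8q + q^2.
At the minimum of AVC, MC = AVC. MC = 34 - 16q + 3q^2; setting MC = AVC gives 2q^2 - 8q = 0, so q = 4. min AVC = 18.
For P < $18 the firm produces nothing.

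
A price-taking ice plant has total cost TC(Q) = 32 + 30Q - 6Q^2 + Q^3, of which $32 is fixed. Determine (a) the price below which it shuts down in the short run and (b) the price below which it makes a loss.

AVC = 30 - 6Q + Q^2; minimized at Q = 3, giving min AVC = $21. That is the shutdown price.
ATC = 32/Q + 30 - 6Q + Q^2. Setting dATC/dQ = −32/Q^2 − 6 + 2Q = 0 gives Q = 4 (since 2·4^3 − 6·4^2 = 32).
min ATC = 32/4 + 30 − 6·4 + 4^2 = $30. That is the break-even price.
For $21 ≤ P < $30 the firm produces at a loss; below $21 it shuts down.

Shutdown price = $21; break-even price = $30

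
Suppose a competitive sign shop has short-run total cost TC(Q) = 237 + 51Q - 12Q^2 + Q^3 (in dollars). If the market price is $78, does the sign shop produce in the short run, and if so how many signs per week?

Variable cost is VC = 51Q - 12Q^2 + Q^3, so AVC = VC/Q = 51 - 12Q + Q^2 and MC = dTC/dQ = 51 - 24Q + 3Q^2.
AVC is minimized where dAVC/dQ = -12 + 2Q = 0, at Q = 6; min AVC = 51 - 12·6 + 6^2 = $15.
Because $78 ≥ $15, revenue can cover variable cost; the firm operates.
P = MC gives -27 - 24Q + 3Q^2 = 0, with roots -1 and 9. Take the larger (rising MC): Q* = 9.
Check: AVC at Q = 9 is $24 ≤ P, so revenue covers variable cost.
Profit = P·Q − TC = 78·9 − 453 = $249.

Produce at Q = 9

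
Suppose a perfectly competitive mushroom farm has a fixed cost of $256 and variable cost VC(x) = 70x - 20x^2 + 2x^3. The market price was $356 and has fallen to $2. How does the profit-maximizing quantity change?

Output falls from 11 to 0 (the firm shuts down)

MC = 70 - 40x + 6x^2; the shutdown threshold is min AVC = $20 (at x = 5).
With P = $356 above the shutdown price, P = MC gives x = 11.
At P = $2 < min AVC = $20, price no longer covers variable cost at any output, so the firm shuts down: x = 0.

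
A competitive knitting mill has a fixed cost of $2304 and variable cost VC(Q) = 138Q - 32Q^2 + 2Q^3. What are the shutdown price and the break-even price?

AVC = 138 - 32Q + 2Q^2; minimized at Q = 8, giving min AVC = $10. That is the shutdown price.
ATC = 2304/Q + 138 - 32Q + 2Q^2. Setting dATC/dQ = −2304/Q^2 − 32 + 4Q = 0 gives Q = 12 (since 4·12^3 − 32·12^2 = 2304).
min ATC = 2304/12 + 138 − 32·12 + 2·12^2 = $234. That is the break-even price.
For $10 ≤ P < $234 the firm produces at a loss; below $10 it shuts down.

Shutdown price = $10; break-even price = $234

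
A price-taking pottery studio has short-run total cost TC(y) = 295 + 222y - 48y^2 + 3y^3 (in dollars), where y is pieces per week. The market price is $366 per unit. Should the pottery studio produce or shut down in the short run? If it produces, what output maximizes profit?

Produce at y = 12

Strip out fixed cost: VC = 222y - 48y^2 + 3y^3. Then AVC = 222 - 48y + 3y^2 and MC = 222 - 96y + 9y^2.
The AVC parabola has its vertex at y = 48/6 = 8, where AVC = 222 - 48·8 + 3·8^2 = $30.
Because $366 ≥ $30, revenue can cover variable cost; the firm operates.
P = MC gives -144 - 96y + 9y^2 = 0, with roots -4/3 and 12. Take the larger (rising MC): y* = 12.
Check: AVC at y = 12 is $78 ≤ P, so revenue covers variable cost.
Profit = P·y − TC = 366·12 − 1231 = $3161.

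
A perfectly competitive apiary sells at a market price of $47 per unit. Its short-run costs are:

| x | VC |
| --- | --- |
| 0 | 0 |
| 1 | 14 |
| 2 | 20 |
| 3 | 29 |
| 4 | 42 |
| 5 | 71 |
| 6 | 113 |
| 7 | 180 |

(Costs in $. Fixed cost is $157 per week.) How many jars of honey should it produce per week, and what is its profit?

x = 6; profit = $12

Profit at each row (π = 47x − TC): x=0: -157; x=1: -124; x=2: -83; x=3: -45; x=4: -11; x=5: 7; x=6: 12; x=7: -8.
Profit is maximized at x = 6. AVC there is 113/6 = $18.83 ≤ P, so producing beats shutting down (which would give -$157).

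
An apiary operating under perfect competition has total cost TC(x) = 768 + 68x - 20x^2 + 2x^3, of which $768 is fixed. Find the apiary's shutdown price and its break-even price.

Shutdown price = $18; break-even price = $132

AVC = 68 - 20x + 2x^2; minimized at x = 5, giving min AVC = $18. That is the shutdown price.
ATC = 768/x + 68 - 20x + 2x^2. Setting dATC/dx = −768/x^2 − 20 + 4x = 0 gives x = 8 (since 4·8^3 − 20·8^2 = 768).
min ATC = 768/8 + 68 − 20·8 + 2·8^2 = $132. That is the break-even price.
For $18 ≤ P < $132 the firm produces at a loss; below $18 it shuts down.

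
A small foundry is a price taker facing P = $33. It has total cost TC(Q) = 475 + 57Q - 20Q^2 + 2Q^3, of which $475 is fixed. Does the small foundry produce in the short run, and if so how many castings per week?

Produce at Q = 6

Variable cost is VC = 57Q - 20Q^2 + 2Q^3, so AVC = VC/Q = 57 - 20Q + 2Q^2 and MC = dTC/dQ = 57 - 40Q + 6Q^2.
The AVC parabola has its vertex at Q = 20/4 = 5, where AVC = 57 - 20·5 + 2·5^2 = $7.
Since P = $33 ≥ min AVC = $7, price covers variable cost and the firm should produce.
Solving P = MC: 24 - 40Q + 6Q^2 = 0 ⇒ Q = 2/3 or 6. On the upward-sloping branch, Q* = 6.
Check: AVC at Q = 6 is $9 ≤ P, so revenue covers variable cost.
Profit = P·Q − TC = 33·6 − 529 = -$331, a loss, but smaller than the $475 fixed cost the firm would lose by shutting down.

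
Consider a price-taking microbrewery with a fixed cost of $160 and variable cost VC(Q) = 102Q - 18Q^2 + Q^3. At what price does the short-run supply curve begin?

The shutdown price is the minimum of AVC. VC = 102Q - 18Q^2 + Q^3, so AVC = 102 - 18Q + Q^2.
dAVC/dQ = -18 + 2Q = 0 gives Q = 9. min AVC = 102 - 18·9 + 9^2 = 21.
For P < $21 the firm produces nothing.

$21 per unit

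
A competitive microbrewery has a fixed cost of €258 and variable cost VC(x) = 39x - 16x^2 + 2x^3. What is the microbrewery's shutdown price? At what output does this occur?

€7 per unit, at x = 4

Short-run supply begins at min AVC. From VC = 39x - 16x^2 + 2x^3, AVC = 39 - 16x + 2x^2.
dAVC/dx = -16 + 4x = 0 gives x = 4. min AVC = 39 - 16·4 + 2·4^2 = 7.
The firm shuts down for any P below €7.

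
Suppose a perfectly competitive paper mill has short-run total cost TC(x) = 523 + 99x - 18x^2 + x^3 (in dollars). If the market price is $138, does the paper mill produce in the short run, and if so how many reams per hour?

Variable cost is VC = 99x - 18x^2 + x^3, so AVC = VC/x = 99 - 18x + x^2 and MC = dTC/dx = 99 - 36x + 3x^2.
The AVC parabola has its vertex at x = 18/2 = 9, where AVC = 99 - 18·9 + 9^2 = $18.
Since P = $138 ≥ min AVC = $18, price covers variable cost and the firm should produce.
Solving P = MC: -39 - 36x + 3x^2 = 0 ⇒ x = -1 or 13. On the upward-sloping branch, x* = 13.
Check: AVC at x = 13 is $34 ≤ P, so revenue covers variable cost.
Profit = P·x − TC = 138·13 − 965 = $829.

Produce at x = 13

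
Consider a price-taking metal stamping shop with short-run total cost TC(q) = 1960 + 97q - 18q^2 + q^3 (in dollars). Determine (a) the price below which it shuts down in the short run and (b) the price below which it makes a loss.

Shutdown price = $16; break-even price = $181

Shutdown price = min AVC. AVC = 97 - 18q + q^2, with vertex at q = 9 and minimum $16.
ATC = 1960/q + 97 - 18q + q^2. Setting dATC/dq = −1960/q^2 − 18 + 2q = 0 gives q = 14 (since 2·14^3 − 18·14^2 = 1960).
min ATC = 1960/14 + 97 − 18·14 + 14^2 = $181. That is the break-even price.
For $16 ≤ P < $181 the firm produces at a loss; below $16 it shuts down.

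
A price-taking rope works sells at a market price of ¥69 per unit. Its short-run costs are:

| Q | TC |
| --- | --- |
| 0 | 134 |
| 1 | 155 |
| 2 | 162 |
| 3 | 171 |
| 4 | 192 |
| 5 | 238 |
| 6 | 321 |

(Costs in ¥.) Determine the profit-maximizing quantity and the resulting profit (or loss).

Q = 5; profit = ¥107

Tabulate TR − TC: Q=0: -134; Q=1: -86; Q=2: -24; Q=3: 36; Q=4: 84; Q=5: 107; Q=6: 93.
Profit is maximized at Q = 5. AVC there is 104/5 = ¥20.80 ≤ P, so producing beats shutting down (which would give -¥134).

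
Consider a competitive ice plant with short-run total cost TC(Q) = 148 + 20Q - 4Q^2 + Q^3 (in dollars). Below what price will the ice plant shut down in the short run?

$16 per unit

The firm shuts down when price falls below the minimum of average variable cost. AVC = VC/Q = 20 - 4Q + Q^2.
At the minimum of AVC, MC = AVC. MC = 20 - 8Q + 3Q^2; setting MC = AVC gives 2Q^2 - 4Q = 0, so Q = 2. min AVC = 16.
So the shutdown price is $16.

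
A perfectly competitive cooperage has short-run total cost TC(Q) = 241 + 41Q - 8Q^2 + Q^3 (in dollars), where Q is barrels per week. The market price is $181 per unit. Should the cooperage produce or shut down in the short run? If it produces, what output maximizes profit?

From TC, MC = TC'(Q) = 41 - 16Q + 3Q^2 and AVC = VC/Q = 41 - 8Q + Q^2.
AVC is minimized where dAVC/dQ = -8 + 2Q = 0, at Q = 4; min AVC = 41 - 8·4 + 4^2 = $25.
P = $181 exceeds min AVC = $25, so the firm stays open.
Solving P = MC: -140 - 16Q + 3Q^2 = 0 ⇒ Q = -14/3 or 10. On the upward-sloping branch, Q* = 10.
Check: AVC at Q = 10 is $61 ≤ P, so revenue covers variable cost.
Profit = P·Q − TC = 181·10 − 851 = $959.

Produce at Q = 10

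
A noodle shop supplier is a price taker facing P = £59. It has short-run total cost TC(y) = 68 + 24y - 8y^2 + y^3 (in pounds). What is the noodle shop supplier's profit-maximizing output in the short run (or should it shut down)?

Produce at y = 7

Variable cost is VC = 24y - 8y^2 + y^3, so AVC = VC/y = 24 - 8y + y^2 and MC = dTC/dy = 24 - 16y + 3y^2.
The AVC parabola has its vertex at y = 8/2 = 4, where AVC = 24 - 8·4 + 4^2 = £8.
Because £59 ≥ £8, revenue can cover variable cost; the firm operates.
Solving P = MC: -35 - 16y + 3y^2 = 0 ⇒ y = -5/3 or 7. On the upward-sloping branch, y* = 7.
Check: AVC at y = 7 is £17 ≤ P, so revenue covers variable cost.
Profit = P·y − TC = 59·7 − 187 = £226.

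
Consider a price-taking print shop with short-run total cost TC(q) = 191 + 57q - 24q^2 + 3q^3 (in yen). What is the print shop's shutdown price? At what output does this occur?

¥9 per unit, at q = 4

The shutdown price is the minimum of AVC. VC = 57q - 24q^2 + 3q^3, so AVC = 57 - 24q + 3q^2.
At the minimum of AVC, MC = AVC. MC = 57 - 48q + 9q^2; setting MC = AVC gives 6q^2 - 24q = 0, so q = 4. min AVC = 9.
For P < ¥9 the firm produces nothing.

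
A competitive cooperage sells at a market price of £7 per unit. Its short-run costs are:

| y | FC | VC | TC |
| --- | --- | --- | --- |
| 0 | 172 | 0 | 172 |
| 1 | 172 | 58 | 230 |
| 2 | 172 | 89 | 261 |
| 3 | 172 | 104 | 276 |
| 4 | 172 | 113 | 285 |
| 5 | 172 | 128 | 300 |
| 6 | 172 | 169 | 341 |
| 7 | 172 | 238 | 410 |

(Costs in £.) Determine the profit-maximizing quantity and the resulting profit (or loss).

y = 0 (shut down); profit = -£172

Profit at each row (π = 7y − TC): y=0: -172; y=1: -223; y=2: -247; y=3: -255; y=4: -257; y=5: -265; y=6: -299; y=7: -361.
Profit is highest at y = 0. Equivalently, the lowest AVC in the table is 128/5 ≈ £25.60 at y = 5, and P = £7 falls below it — price never covers variable cost, so the firm shuts down and loses only its fixed cost.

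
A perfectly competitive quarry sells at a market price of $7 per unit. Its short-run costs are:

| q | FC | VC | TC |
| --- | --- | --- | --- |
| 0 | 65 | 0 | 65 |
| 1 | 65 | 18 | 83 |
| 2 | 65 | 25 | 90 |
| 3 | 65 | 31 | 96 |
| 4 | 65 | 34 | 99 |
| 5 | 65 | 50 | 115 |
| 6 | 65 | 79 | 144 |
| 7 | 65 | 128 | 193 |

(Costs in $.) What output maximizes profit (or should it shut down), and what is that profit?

q = 0 (shut down); profit = -$65

Compute π = P·q − TC at each output: q=0: -65; q=1: -76; q=2: -76; q=3: -75; q=4: -71; q=5: -80; q=6: -102; q=7: -144.
Profit is highest at q = 0. Equivalently, the lowest AVC in the table is 34/4 ≈ $8.50 at q = 4, and P = $7 falls below it — price never covers variable cost, so the firm shuts down and loses only its fixed cost.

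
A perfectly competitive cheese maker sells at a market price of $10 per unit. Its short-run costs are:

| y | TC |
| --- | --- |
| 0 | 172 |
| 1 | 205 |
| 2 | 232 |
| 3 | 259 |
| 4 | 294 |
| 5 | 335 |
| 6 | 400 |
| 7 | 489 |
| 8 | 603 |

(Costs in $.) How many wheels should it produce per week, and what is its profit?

y = 0 (shut down); profit = -$172

Profit at each row (π = 10y − TC): y=0: -172; y=1: -195; y=2: -212; y=3: -229; y=4: -254; y=5: -285; y=6: -340; y=7: -419; y=8: -523.
Profit is highest at y = 0. Equivalently, the lowest AVC in the table is 87/3 ≈ $29 at y = 3, and P = $10 falls below it — price never covers variable cost, so the firm shuts down and loses only its fixed cost.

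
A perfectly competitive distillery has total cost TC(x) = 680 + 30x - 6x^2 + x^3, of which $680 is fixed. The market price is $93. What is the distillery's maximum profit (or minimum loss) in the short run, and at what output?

Profit = -$288 at x = 7

AVC = 30 - 6x + x^2; min AVC = $21 at x = 3. Since P = $93 ≥ min AVC, the firm produces.
MC = 30 - 12x + 3x^2. Setting P = MC and taking the root on the rising branch gives x* = 7.
TR = 93·7 = 651. TC = 680 + 259 = 939. Profit = 651 − 939 = -$288.
Shutting down would mean losing the fixed cost of $680, so operating at a loss of $288 is better by $392.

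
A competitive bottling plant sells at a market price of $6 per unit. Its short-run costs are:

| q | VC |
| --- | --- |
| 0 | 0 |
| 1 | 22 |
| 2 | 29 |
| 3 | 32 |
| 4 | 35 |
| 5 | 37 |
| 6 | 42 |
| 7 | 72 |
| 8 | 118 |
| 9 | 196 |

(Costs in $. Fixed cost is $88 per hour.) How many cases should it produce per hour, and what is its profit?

Profit at each row (π = 6q − TC): q=0: -88; q=1: -104; q=2: -105; q=3: -102; q=4: -99; q=5: -95; q=6: -94; q=7: -118; q=8: -158; q=9: -230.
Profit is highest at q = 0. Equivalently, the lowest AVC in the table is 42/6 ≈ $7 at q = 6, and P = $6 falls below it — price never covers variable cost, so the firm shuts down and loses only its fixed cost.

q = 0 (shut down); profit = -$88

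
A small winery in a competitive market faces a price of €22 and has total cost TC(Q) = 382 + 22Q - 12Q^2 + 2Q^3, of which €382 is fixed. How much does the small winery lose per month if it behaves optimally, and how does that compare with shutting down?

Profit = -€318 at Q = 4

AVC = 22 - 12Q + 2Q^2; min AVC = €4 at Q = 3. Since P = €22 ≥ min AVC, the firm produces.
With MC = 22 - 24Q + 6Q^2, P = MC on the upward-sloping part at Q* = 4.
TR = 22·4 = 88. TC = 382 + 24 = 406. Profit = 88 − 406 = -€318.
By producing, the firm covers all variable cost plus €64 of fixed cost; shutting down would lose the full €382.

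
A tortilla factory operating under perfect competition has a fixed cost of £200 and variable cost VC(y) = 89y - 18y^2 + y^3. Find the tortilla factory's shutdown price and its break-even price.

Shutdown price = £8; break-even price = £29

AVC = 89 - 18y + y^2; minimized at y = 9, giving min AVC = £8. That is the shutdown price.
ATC = 200/y + 89 - 18y + y^2. Setting dATC/dy = −200/y^2 − 18 + 2y = 0 gives y = 10 (since 2·10^3 − 18·10^2 = 200).
min ATC = 200/10 + 89 − 18·10 + 10^2 = £29. That is the break-even price.
For £8 ≤ P < £29 the firm produces at a loss; below £8 it shuts down.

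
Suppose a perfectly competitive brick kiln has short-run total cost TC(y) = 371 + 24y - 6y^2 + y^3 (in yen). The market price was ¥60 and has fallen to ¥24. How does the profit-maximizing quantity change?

MC = 24 - 12y + 3y^2; the shutdown threshold is min AVC = ¥15 (at y = 3).
At P = ¥60 ≥ min AVC, set P = MC on the rising branch: y = 6.
At P = ¥24 ≥ min AVC, set P = MC: y = 4. The firm stays open but cuts output.

Output falls from 6 to 4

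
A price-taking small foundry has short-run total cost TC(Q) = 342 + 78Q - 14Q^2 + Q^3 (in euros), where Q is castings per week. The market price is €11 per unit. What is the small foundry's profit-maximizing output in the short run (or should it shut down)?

Strip out fixed cost: VC = 78Q - 14Q^2 + Q^3. Then AVC = 78 - 14Q + Q^2 and MC = 78 - 28Q + 3Q^2.
AVC hits its minimum where MC = AVC, at Q = 7, giving min AVC = 78 - 14·7 + 7^2 = €29.
P = €11 lies below min AVC = €29; no output level covers variable cost.
Best response: produce nothing and absorb the €342 fixed cost.

Shut down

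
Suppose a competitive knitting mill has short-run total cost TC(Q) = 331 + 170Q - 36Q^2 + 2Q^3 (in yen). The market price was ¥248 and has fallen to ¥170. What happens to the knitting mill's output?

AVC = 170 - 36Q + 2Q^2, minimized at Q = 9 where min AVC = ¥8. MC = 170 - 72Q + 6Q^2.
With P = ¥248 above the shutdown price, P = MC gives Q = 13.
At P = ¥170 ≥ min AVC, set P = MC: Q = 12. The firm stays open but cuts output.

Output falls from 13 to 12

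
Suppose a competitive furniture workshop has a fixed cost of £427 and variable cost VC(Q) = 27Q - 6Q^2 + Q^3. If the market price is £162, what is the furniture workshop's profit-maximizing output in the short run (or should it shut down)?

Variable cost is VC = 27Q - 6Q^2 + Q^3, so AVC = VC/Q = 27 - 6Q + Q^2 and MC = dTC/dQ = 27 - 12Q + 3Q^2.
The AVC parabola has its vertex at Q = 6/2 = 3, where AVC = 27 - 6·3 + 3^2 = £18.
Because £162 ≥ £18, revenue can cover variable cost; the firm operates.
Solving P = MC: -135 - 12Q + 3Q^2 = 0 ⇒ Q = -5 or 9. On the upward-sloping branch, Q* = 9.
Check: AVC at Q = 9 is £54 ≤ P, so revenue covers variable cost.
Profit = P·Q − TC = 162·9 − 913 = £545.

Produce at Q = 9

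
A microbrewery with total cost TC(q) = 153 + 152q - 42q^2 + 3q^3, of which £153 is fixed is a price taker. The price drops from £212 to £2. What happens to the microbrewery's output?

MC = 152 - 84q + 9q^2; the shutdown threshold is min AVC = £5 (at q = 7).
With P = £212 above the shutdown price, P = MC gives q = 10.
At P = £2 < min AVC = £5, price no longer covers variable cost at any output, so the firm shuts down: q = 0.

Output falls from 10 to 0 (the firm shuts down)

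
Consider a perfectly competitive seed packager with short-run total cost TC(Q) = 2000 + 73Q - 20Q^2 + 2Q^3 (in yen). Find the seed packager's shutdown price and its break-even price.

Shutdown price = ¥23; break-even price = ¥273

Shutdown price = min AVC. AVC = 73 - 20Q + 2Q^2, with vertex at Q = 5 and minimum ¥23.
ATC = 2000/Q + 73 - 20Q + 2Q^2. Setting dATC/dQ = −2000/Q^2 − 20 + 4Q = 0 gives Q = 10 (since 4·10^3 − 20·10^2 = 2000).
min ATC = 2000/10 + 73 − 20·10 + 2·10^2 = ¥273. That is the break-even price.
Between these two prices the firm operates at a loss; above ¥273 it earns a profit.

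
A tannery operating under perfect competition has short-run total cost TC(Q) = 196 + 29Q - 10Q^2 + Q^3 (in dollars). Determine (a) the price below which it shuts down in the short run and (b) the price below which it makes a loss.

Shutdown price = $4; break-even price = $36

AVC = 29 - 10Q + Q^2; minimized at Q = 5, giving min AVC = $4. That is the shutdown price.
ATC = 196/Q + 29 - 10Q + Q^2. Setting dATC/dQ = −196/Q^2 − 10 + 2Q = 0 gives Q = 7 (since 2·7^3 − 10·7^2 = 196).
min ATC = 196/7 + 29 − 10·7 + 7^2 = $36. That is the break-even price.
Between these two prices the firm operates at a loss; above $36 it earns a profit.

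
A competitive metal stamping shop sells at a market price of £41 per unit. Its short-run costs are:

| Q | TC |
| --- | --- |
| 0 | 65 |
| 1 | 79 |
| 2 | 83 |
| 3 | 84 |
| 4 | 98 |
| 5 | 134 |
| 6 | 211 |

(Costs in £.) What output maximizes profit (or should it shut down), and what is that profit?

Compute π = P·Q − TC at each output: Q=0: -65; Q=1: -38; Q=2: -1; Q=3: 39; Q=4: 66; Q=5: 71; Q=6: 35.
Profit is maximized at Q = 5. AVC there is 69/5 = £13.80 ≤ P, so producing beats shutting down (which would give -£65).

Q = 5; profit = £71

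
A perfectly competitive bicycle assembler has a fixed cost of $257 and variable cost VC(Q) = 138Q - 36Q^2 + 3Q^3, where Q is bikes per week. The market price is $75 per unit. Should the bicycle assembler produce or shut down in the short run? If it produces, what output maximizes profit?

Produce at Q = 7

From TC, MC = TC'(Q) = 138 - 72Q + 9Q^2 and AVC = VC/Q = 138 - 36Q + 3Q^2.
AVC hits its minimum where MC = AVC, at Q = 6, giving min AVC = 138 - 36·6 + 3·6^2 = $30.
P = $75 exceeds min AVC = $30, so the firm stays open.
Solving P = MC: 63 - 72Q + 9Q^2 = 0 ⇒ Q = 1 or 7. On the upward-sloping branch, Q* = 7.
Check: AVC at Q = 7 is $33 ≤ P, so revenue covers variable cost.
Profit = P·Q − TC = 75·7 − 488 = $37.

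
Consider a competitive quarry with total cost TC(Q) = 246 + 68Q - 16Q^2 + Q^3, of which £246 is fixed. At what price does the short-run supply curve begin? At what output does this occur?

The firm shuts down when price falls below the minimum of average variable cost. AVC = VC/Q = 68 - 16Q + Q^2.
dAVC/dQ = -16 + 2Q = 0 gives Q = 8. min AVC = 68 - 16·8 + 8^2 = 4.
So the shutdown price is £4.

£4 per unit, at Q = 8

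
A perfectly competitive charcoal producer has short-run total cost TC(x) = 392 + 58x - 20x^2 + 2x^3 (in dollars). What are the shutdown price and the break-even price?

Shutdown price = $8; break-even price = $72

AVC = 58 - 20x + 2x^2; minimized at x = 5, giving min AVC = $8. That is the shutdown price.
ATC = 392/x + 58 - 20x + 2x^2. Setting dATC/dx = −392/x^2 − 20 + 4x = 0 gives x = 7 (since 4·7^3 − 20·7^2 = 392).
min ATC = 392/7 + 58 − 20·7 + 2·7^2 = $72. That is the break-even price.
For $8 ≤ P < $72 the firm produces at a loss; below $8 it shuts down.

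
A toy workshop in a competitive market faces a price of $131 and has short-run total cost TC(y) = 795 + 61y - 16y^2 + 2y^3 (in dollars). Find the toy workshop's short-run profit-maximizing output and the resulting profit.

AVC = 61 - 16y + 2y^2; min AVC = $29 at y = 4. Since P = $131 ≥ min AVC, the firm produces.
MC = 61 - 32y + 6y^2. Setting P = MC and taking the root on the rising branch gives y* = 7.
TR = 131·7 = 917. TC = 795 + 329 = 1124. Profit = 917 − 1124 = -$207.
By producing, the firm covers all variable cost plus $588 of fixed cost; shutting down would lose the full $795.

Profit = -$207 at y = 7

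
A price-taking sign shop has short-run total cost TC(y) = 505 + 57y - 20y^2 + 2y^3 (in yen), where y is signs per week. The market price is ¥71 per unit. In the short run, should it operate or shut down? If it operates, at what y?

Variable cost is VC = 57y - 20y^2 + 2y^3, so AVC = VC/y = 57 - 20y + 2y^2 and MC = dTC/dy = 57 - 40y + 6y^2.
AVC hits its minimum where MC = AVC, at y = 5, giving min AVC = 57 - 20·5 + 2·5^2 = ¥7.
P = ¥71 exceeds min AVC = ¥7, so the firm stays open.
Set P = MC: 71 = 57 - 40y + 6y^2 → -14 - 40y + 6y^2 = 0. The roots are y = -1/3 and y = 7; the profit-maximizing output is on the rising part of MC, so y* = 7.
Check: AVC at y = 7 is ¥15 ≤ P, so revenue covers variable cost.
Profit = P·y − TC = 71·7 − 610 = -¥113, a loss, but smaller than the ¥505 fixed cost the firm would lose by shutting down.

Produce at y = 7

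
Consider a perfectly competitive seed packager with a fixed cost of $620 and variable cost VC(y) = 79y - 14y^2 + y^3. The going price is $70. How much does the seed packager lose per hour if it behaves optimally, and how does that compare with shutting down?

Profit = -$296 at y = 9

AVC = 79 - 14y + y^2 has its minimum $30 at y = 7; price $70 clears that bar, so the firm operates.
MC = 79 - 28y + 3y^2. Setting P = MC and taking the root on the rising branch gives y* = 9.
TR = 70·9 = 630. TC = 620 + 306 = 926. Profit = 630 − 926 = -$296.
By producing, the firm covers all variable cost plus $324 of fixed cost; shutting down would lose the full $620.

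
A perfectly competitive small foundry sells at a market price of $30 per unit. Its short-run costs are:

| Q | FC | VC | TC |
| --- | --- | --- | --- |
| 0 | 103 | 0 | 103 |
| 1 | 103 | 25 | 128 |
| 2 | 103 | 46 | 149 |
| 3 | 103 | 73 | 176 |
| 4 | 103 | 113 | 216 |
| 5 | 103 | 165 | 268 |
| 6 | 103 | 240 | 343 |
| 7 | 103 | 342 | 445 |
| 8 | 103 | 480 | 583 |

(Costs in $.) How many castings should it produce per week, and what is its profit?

Q = 3; profit = -$86

Compute π = P·Q − TC at each output: Q=0: -103; Q=1: -98; Q=2: -89; Q=3: -86; Q=4: -96; Q=5: -118; Q=6: -163; Q=7: -235; Q=8: -343.
Profit is maximized at Q = 3. AVC there is 73/3 = $24.33 ≤ P, so producing beats shutting down (which would give -$103).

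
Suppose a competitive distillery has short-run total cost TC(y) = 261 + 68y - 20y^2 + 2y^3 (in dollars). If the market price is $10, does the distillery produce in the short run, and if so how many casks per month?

Variable cost is VC = 68y - 20y^2 + 2y^3, so AVC = VC/y = 68 - 20y + 2y^2 and MC = dTC/dy = 68 - 40y + 6y^2.
AVC hits its minimum where MC = AVC, at y = 5, giving min AVC = 68 - 20·5 + 2·5^2 = $18.
Since P = $10 < min AVC = $18, price fails to cover variable cost at any output.
Best response: produce nothing and absorb the $261 fixed cost.

Shut down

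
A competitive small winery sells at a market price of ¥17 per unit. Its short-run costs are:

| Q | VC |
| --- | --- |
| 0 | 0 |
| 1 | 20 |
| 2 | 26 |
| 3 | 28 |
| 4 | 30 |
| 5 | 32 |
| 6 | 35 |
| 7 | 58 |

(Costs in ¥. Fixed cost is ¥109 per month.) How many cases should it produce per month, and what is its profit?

Q = 6; profit = -¥42

Profit at each row (π = 17Q − TC): Q=0: -109; Q=1: -112; Q=2: -101; Q=3: -86; Q=4: -71; Q=5: -56; Q=6: -42; Q=7: -48.
Profit is maximized at Q = 6. AVC there is 35/6 = ¥5.83 ≤ P, so producing beats shutting down (which would give -¥109).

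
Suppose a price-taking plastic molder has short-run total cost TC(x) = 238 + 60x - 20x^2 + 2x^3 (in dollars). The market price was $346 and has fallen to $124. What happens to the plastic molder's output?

Output falls from 11 to 8

AVC = 60 - 20x + 2x^2, minimized at x = 5 where min AVC = $10. MC = 60 - 40x + 6x^2.
At P = $346 ≥ min AVC, set P = MC on the rising branch: x = 11.
At P = $124 ≥ min AVC, set P = MC: x = 8. The firm stays open but cuts output.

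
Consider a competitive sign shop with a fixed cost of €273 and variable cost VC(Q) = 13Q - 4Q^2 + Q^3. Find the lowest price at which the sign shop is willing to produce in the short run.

€9 per unit

The firm shuts down when price falls below the minimum of average variable cost. AVC = VC/Q = 13 - 4Q + Q^2.
At the minimum of AVC, MC = AVC. MC = 13 - 8Q + 3Q^2; setting MC = AVC gives 2Q^2 - 4Q = 0, so Q = 2. min AVC = 9.
For P < €9 the firm produces nothing.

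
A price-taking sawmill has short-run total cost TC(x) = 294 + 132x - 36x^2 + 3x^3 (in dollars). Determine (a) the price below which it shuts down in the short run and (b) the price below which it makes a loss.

Shutdown price = $24; break-even price = $69

AVC = 132 - 36x + 3x^2; minimized at x = 6, giving min AVC = $24. That is the shutdown price.
ATC = 294/x + 132 - 36x + 3x^2. Setting dATC/dx = −294/x^2 − 36 + 6x = 0 gives x = 7 (since 6·7^3 − 36·7^2 = 294).
min ATC = 294/7 + 132 − 36·7 + 3·7^2 = $69. That is the break-even price.
Between these two prices the firm operates at a loss; above $69 it earns a profit.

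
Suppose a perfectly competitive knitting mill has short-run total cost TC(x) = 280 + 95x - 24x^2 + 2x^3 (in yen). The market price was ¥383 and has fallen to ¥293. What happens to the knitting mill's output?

Output falls from 12 to 11

MC = 95 - 48x + 6x^2; the shutdown threshold is min AVC = ¥23 (at x = 6).
With P = ¥383 above the shutdown price, P = MC gives x = 12.
At P = ¥293 ≥ min AVC, set P = MC: x = 11. The firm stays open but cuts output.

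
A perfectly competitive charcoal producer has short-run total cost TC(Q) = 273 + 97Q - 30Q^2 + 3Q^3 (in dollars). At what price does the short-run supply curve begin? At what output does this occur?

The firm shuts down when price falls below the minimum of average variable cost. AVC = VC/Q = 97 - 30Q + 3Q^2.
dAVC/dQ = -30 + 6Q = 0 gives Q = 5. min AVC = 97 - 30·5 + 3·5^2 = 22.
The firm shuts down for any P below $22.

$22 per unit, at Q = 5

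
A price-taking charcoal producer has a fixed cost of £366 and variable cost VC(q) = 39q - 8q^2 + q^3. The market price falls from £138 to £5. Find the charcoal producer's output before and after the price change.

Output falls from 9 to 0 (the firm shuts down)

AVC = 39 - 8q + q^2, minimized at q = 4 where min AVC = £23. MC = 39 - 16q + 3q^2.
At P = £138 ≥ min AVC, set P = MC on the rising branch: q = 9.
At P = £5 < min AVC = £23, price no longer covers variable cost at any output, so the firm shuts down: q = 0.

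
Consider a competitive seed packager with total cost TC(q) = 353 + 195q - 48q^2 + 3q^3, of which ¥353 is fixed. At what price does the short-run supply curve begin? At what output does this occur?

¥3 per unit, at q = 8

Short-run supply begins at min AVC. From VC = 195q - 48q^2 + 3q^3, AVC = 195 - 48q + 3q^2.
dAVC/dq = -48 + 6q = 0 gives q = 8. min AVC = 195 - 48·8 + 3·8^2 = 3.
The firm shuts down for any P below ¥3.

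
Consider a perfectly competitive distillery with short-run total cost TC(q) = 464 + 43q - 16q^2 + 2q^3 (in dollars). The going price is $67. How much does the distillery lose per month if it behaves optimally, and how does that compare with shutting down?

Profit = -$176 at q = 6

AVC = 43 - 16q + 2q^2 has its minimum $11 at q = 4; price $67 clears that bar, so the firm operates.
MC = 43 - 32q + 6q^2. Setting P = MC and taking the root on the rising branch gives q* = 6.
TR = 67·6 = 402. TC = 464 + 114 = 578. Profit = 402 − 578 = -$176.
By producing, the firm covers all variable cost plus $288 of fixed cost; shutting down would lose the full $464.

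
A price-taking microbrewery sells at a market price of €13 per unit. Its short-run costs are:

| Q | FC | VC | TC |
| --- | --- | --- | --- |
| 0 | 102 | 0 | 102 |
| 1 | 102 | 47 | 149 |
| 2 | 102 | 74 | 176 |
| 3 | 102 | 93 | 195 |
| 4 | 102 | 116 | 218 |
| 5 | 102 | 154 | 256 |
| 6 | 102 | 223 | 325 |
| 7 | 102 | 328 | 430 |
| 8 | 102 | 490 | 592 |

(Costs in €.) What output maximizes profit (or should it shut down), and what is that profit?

Q = 0 (shut down); profit = -€102

Profit at each row (π = 13Q − TC): Q=0: -102; Q=1: -136; Q=2: -150; Q=3: -156; Q=4: -166; Q=5: -191; Q=6: -247; Q=7: -339; Q=8: -488.
Profit is highest at Q = 0. Equivalently, the lowest AVC in the table is 116/4 ≈ €29 at Q = 4, and P = €13 falls below it — price never covers variable cost, so the firm shuts down and loses only its fixed cost.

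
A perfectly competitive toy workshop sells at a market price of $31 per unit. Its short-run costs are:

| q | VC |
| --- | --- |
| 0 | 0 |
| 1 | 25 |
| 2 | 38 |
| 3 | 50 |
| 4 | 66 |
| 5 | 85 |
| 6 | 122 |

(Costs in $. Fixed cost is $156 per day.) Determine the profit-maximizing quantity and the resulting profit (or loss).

q = 5; profit = -$86

Compute π = P·q − TC at each output: q=0: -156; q=1: -150; q=2: -132; q=3: -113; q=4: -98; q=5: -86; q=6: -92.
Profit is maximized at q = 5. AVC there is 85/5 = $17 ≤ P, so producing beats shutting down (which would give -$156).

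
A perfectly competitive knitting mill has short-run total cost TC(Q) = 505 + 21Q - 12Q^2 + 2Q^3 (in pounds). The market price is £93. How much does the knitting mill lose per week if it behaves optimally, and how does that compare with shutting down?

Profit = -£73 at Q = 6

AVC = 21 - 12Q + 2Q^2 has its minimum £3 at Q = 3; price £93 clears that bar, so the firm operates.
MC = 21 - 24Q + 6Q^2. Setting P = MC and taking the root on the rising branch gives Q* = 6.
TR = 93·6 = 558. TC = 505 + 126 = 631. Profit = 558 − 631 = -£73.
By producing, the firm covers all variable cost plus £432 of fixed cost; shutting down would lose the full £505.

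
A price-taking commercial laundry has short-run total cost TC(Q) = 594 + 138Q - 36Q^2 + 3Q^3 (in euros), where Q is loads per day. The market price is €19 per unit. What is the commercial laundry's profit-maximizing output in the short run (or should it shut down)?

From TC, MC = TC'(Q) = 138 - 72Q + 9Q^2 and AVC = VC/Q = 138 - 36Q + 3Q^2.
AVC is minimized where dAVC/dQ = -36 + 6Q = 0, at Q = 6; min AVC = 138 - 36·6 + 3·6^2 = €30.
P = €19 lies below min AVC = €30; no output level covers variable cost.
Shutting down limits the loss to fixed cost, €594.

Shut down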